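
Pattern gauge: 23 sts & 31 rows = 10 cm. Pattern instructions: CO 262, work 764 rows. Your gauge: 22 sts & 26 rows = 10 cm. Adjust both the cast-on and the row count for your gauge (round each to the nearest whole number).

Stitches: 262 × 22/23 = 250.61 → 251.
Rows: 764 × 26/31 = 640.77 → 641.

Cast on 251 stitches; work 641 rows.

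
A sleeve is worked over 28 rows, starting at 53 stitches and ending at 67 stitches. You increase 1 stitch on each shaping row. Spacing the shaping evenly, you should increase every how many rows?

Increase every 2nd row.

Stitches to add: |67 − 53| = 14.
Shaping rows needed: 14 / 1 = 14.
28 rows / 14 = every 2 rows.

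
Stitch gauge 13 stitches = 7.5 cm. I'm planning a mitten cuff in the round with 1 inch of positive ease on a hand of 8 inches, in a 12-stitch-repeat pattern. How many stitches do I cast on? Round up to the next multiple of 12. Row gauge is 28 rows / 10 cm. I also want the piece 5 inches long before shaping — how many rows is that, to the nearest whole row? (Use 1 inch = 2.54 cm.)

Finished = 8 + 1 = 9 inches.
9 inches × 2.54 = 22.86 cm.
13/7.5 = 1.733 sts per cm; 22.86 × 1.733 = 39.62 sts.
Next multiple of 12 → 48.
5 inches = 12.70 cm; × 2.8 = 35.56 → 36 rows.

Cast on 48 stitches; work 36 rows.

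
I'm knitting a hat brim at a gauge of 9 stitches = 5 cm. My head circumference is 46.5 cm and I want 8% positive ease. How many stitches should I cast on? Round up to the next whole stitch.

Finished = 46.5 × 1.08 = 50.22 cm.
9 / 5 = 1.8 sts per cm.
50.22 × 1.8 = 90.40 sts.
→ 91 sts.

CO 91 sts.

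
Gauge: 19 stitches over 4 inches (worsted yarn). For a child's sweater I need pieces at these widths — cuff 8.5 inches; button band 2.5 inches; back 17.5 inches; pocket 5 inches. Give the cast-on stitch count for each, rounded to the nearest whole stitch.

cuff 40; button band 12; back 83; pocket 24.

Rate = 19/4 = 4.75 sts per in.
cuff: 8.5 × 4.75 = 40.38 → 40.
button band: 2.5 × 4.75 = 11.88 → 12.
back: 17.5 × 4.75 = 83.12 → 83.
pocket: 5 × 4.75 = 23.75 → 24.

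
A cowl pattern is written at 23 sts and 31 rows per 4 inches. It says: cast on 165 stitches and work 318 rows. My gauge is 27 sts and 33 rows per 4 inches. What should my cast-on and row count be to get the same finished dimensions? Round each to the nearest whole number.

Cast on 194 stitches; work 339 rows.

Stitches: 165 × 27/23 = 193.70 → 194.
Rows: 318 × 33/31 = 338.52 → 339.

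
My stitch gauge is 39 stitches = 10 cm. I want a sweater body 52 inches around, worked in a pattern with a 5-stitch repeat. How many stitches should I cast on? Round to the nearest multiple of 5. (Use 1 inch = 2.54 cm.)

CO 515 sts.

52 in = 52 × 2.54 = 132.08 cm.
39 / 10 = 3.9 sts/cm.
132.08 × 3.9 = 515.11 sts.
→ 515.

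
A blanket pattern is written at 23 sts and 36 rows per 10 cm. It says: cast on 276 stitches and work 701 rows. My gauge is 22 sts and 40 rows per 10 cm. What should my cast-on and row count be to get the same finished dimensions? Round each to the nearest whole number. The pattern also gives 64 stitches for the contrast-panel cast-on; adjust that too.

Stitches: 276 × 22/23 = 264.00 → 264.
Rows: 701 × 40/36 = 778.89 → 779.
contrast-panel cast-on: 64 × 22/23 = 61.22 → 61.

Cast on 264 stitches; work 779 rows; contrast-panel cast-on 61 stitches.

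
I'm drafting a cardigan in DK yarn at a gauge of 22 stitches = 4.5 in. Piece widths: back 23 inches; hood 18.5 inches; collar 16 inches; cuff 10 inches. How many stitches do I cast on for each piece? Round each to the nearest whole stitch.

Rate = 22/4.5 = 4.889 sts per in.
back: 23 × 4.889 = 112.44 → 112.
hood: 18.5 × 4.889 = 90.44 → 90.
collar: 16 × 4.889 = 78.22 → 78.
cuff: 10 × 4.889 = 48.89 → 49.

back 112; hood 90; collar 78; cuff 49.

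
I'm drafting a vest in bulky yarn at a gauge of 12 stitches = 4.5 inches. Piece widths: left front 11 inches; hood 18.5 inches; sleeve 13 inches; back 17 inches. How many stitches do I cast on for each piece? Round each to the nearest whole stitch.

Rate = 12/4.5 = 2.667 sts per in.
left front: 11 × 2.667 = 29.33 → 29.
hood: 18.5 × 2.667 = 49.33 → 49.
sleeve: 13 × 2.667 = 34.67 → 35.
back: 17 × 2.667 = 45.33 → 45.

left front 29; hood 49; sleeve 35; back 45.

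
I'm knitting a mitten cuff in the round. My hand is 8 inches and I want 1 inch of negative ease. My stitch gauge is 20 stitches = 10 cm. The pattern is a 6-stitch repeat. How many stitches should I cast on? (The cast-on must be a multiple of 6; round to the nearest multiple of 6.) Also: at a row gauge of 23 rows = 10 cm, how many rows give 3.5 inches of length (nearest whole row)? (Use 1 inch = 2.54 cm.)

Finished = 8 − 1 = 7 inches.
7 inches × 2.54 = 17.78 cm.
20/10 = 2 sts per cm; 17.78 × 2 = 35.56 sts.
Nearest multiple of 6 → 36.
3.5 inches = 8.89 cm; × 2.3 = 20.45 → 20 rows.

Cast on 36 stitches; work 20 rows.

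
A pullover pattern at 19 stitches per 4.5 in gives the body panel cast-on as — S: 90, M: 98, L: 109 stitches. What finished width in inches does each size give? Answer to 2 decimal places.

S 21.32 inches; M 23.21 inches; L 25.82 inches.

19/4.5 = 4.222 sts per in.
S: 90 / 4.222 = 21.316 → 21.32 in.
M: 98 / 4.222 = 23.211 → 23.21 in.
L: 109 / 4.222 = 25.816 → 25.82 in.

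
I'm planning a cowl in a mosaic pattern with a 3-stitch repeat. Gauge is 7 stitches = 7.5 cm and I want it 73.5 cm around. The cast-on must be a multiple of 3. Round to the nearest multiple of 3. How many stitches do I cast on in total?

7 / 7.5 = 0.933 sts per cm.
73.5 × 0.933 = 68.60 sts.
Nearest multiple of 3: 69.

69 stitches.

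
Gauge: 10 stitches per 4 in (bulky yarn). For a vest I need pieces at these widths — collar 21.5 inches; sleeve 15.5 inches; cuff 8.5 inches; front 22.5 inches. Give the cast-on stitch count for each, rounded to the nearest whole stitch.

collar 54; sleeve 39; cuff 21; front 56.

Rate = 10/4 = 2.5 sts per in.
collar: 21.5 × 2.5 = 53.75 → 54.
sleeve: 15.5 × 2.5 = 38.75 → 39.
cuff: 8.5 × 2.5 = 21.25 → 21.
front: 22.5 × 2.5 = 56.25 → 56.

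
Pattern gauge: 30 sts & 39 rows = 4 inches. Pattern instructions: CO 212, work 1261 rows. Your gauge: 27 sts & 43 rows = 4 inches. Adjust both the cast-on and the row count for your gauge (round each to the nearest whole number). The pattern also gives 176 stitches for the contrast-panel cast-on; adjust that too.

Cast on 191 stitches; work 1390 rows; contrast-panel cast-on 158 stitches.

Stitches: 212 × 27/30 = 190.80 → 191.
Rows: 1261 × 43/39 = 1390.33 → 1390.
contrast-panel cast-on: 176 × 27/30 = 158.40 → 158.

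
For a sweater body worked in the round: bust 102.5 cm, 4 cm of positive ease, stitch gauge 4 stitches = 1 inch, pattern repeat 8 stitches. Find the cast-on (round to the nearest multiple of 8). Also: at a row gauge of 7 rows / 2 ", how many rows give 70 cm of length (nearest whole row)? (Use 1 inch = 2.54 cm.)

Cast on 168 stitches; work 96 rows.

Finished = 102.5 + 4 = 106.5 cm.
106.5 cm × 1/2.54 = 41.93 inches.
4/1 = 4 sts per in; 41.93 × 4 = 167.72 sts.
Nearest multiple of 8 → 168.
70 cm = 27.56 inches; × 3.5 = 96.46 → 96 rows.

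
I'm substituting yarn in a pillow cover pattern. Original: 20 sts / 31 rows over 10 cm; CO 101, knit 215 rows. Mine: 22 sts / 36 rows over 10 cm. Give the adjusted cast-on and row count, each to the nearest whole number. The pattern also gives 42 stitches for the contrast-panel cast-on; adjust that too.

Cast on 111 stitches; work 250 rows; contrast-panel cast-on 46 stitches.

Stitches: 101 × 22/20 = 111.10 → 111.
Rows: 215 × 36/31 = 249.68 → 250.
contrast-panel cast-on: 42 × 22/20 = 46.20 → 46.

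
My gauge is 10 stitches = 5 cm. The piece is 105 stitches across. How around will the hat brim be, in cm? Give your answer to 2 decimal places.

10 stitches / 5 cm = 2 stitches per cm.
105 / 2 = 52.500 cm.

52.50 cm.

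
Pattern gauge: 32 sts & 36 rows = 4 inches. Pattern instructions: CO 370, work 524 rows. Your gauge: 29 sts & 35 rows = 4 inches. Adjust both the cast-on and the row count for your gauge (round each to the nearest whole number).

Cast on 335 stitches; work 509 rows.

Stitches: 370 × 29/32 = 335.31 → 335.
Rows: 524 × 35/36 = 509.44 → 509.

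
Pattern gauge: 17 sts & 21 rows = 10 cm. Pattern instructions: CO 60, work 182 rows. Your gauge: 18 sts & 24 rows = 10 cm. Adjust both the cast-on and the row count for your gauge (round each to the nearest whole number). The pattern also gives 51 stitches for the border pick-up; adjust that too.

Stitches: 60 × 18/17 = 63.53 → 64.
Rows: 182 × 24/21 = 208.00 → 208.
border pick-up: 51 × 18/17 = 54.00 → 54.

Cast on 64 stitches; work 208 rows; border pick-up 54 stitches.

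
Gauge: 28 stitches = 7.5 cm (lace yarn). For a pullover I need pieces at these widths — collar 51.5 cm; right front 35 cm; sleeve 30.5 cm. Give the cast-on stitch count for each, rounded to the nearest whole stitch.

Rate = 28/7.5 = 3.733 sts per cm.
collar: 51.5 × 3.733 = 192.27 → 192.
right front: 35 × 3.733 = 130.67 → 131.
sleeve: 30.5 × 3.733 = 113.87 → 114.

collar 192; right front 131; sleeve 114.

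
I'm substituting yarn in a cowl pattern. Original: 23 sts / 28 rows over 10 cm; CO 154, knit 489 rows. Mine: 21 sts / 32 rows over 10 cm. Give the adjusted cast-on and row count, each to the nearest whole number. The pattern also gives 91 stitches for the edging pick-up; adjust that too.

Stitches: 154 × 21/23 = 140.61 → 141.
Rows: 489 × 32/28 = 558.86 → 559.
edging pick-up: 91 × 21/23 = 83.09 → 83.

Cast on 141 stitches; work 559 rows; edging pick-up 83 stitches.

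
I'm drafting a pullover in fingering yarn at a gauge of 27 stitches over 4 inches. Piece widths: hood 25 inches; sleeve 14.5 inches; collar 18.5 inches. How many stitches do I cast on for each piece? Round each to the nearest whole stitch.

hood 169; sleeve 98; collar 125.

Rate = 27/4 = 6.75 sts per in.
hood: 25 × 6.75 = 168.75 → 169.
sleeve: 14.5 × 6.75 = 97.88 → 98.
collar: 18.5 × 6.75 = 124.88 → 125.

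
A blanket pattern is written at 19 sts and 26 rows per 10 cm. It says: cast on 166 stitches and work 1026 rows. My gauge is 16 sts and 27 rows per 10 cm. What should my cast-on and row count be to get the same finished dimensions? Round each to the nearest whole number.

Stitches: 166 × 16/19 = 139.79 → 140.
Rows: 1026 × 27/26 = 1065.46 → 1065.

Cast on 140 stitches; work 1065 rows.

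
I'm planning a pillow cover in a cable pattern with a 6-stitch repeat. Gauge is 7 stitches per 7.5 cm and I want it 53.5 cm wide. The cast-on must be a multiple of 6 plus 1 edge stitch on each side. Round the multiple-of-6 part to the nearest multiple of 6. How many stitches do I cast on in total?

CO 50 sts.

7 / 7.5 = 0.933 sts per cm.
53.5 × 0.933 = 49.93 sts.
Less 2 edge sts → 47.93 for the repeat.
Nearest multiple of 6: 48.
Add back 2 edge sts → 50.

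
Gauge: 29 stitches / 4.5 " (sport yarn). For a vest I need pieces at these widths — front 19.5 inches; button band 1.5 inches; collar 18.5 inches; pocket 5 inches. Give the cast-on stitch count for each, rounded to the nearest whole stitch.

front 126; button band 10; collar 119; pocket 32.

Rate = 29/4.5 = 6.444 sts per in.
front: 19.5 × 6.444 = 125.67 → 126.
button band: 1.5 × 6.444 = 9.67 → 10.
collar: 18.5 × 6.444 = 119.22 → 119.
pocket: 5 × 6.444 = 32.22 → 32.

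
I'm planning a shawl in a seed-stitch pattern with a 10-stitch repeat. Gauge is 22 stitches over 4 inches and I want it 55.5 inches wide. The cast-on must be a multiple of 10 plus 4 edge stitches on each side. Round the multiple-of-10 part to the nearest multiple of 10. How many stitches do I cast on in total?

22 / 4 = 5.5 sts per inch.
55.5 × 5.5 = 305.25 sts.
Less 8 edge sts → 297.25 for the repeat.
Nearest multiple of 10: 300.
Add back 8 edge sts → 308.

Cast on 308 stitches.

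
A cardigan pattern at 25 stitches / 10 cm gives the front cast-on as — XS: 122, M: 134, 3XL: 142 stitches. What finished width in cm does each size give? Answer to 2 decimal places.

25/10 = 2.5 sts per cm.
XS: 122 / 2.5 = 48.800 → 48.80 cm.
M: 134 / 2.5 = 53.600 → 53.60 cm.
3XL: 142 / 2.5 = 56.800 → 56.80 cm.

XS 48.80 cm; M 53.60 cm; 3XL 56.80 cm.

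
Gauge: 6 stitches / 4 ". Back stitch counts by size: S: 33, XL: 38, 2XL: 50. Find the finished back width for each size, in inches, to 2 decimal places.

S 22.00 inches; XL 25.33 inches; 2XL 33.33 inches.

6/4 = 1.5 sts per in.
S: 33 / 1.5 = 22.000 → 22.00 in.
XL: 38 / 1.5 = 25.333 → 25.33 in.
2XL: 50 / 1.5 = 33.333 → 33.33 in.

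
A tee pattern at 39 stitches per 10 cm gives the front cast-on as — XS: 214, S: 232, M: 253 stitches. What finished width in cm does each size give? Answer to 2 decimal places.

39/10 = 3.9 sts per cm.
XS: 214 / 3.9 = 54.872 → 54.87 cm.
S: 232 / 3.9 = 59.487 → 59.49 cm.
M: 253 / 3.9 = 64.872 → 64.87 cm.

XS 54.87 cm; S 59.49 cm; M 64.87 cm.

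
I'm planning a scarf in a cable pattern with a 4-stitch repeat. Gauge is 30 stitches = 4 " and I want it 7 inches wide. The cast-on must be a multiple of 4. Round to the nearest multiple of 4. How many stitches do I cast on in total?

30 / 4 = 7.5 sts per inch.
7 × 7.5 = 52.50 sts.
Nearest multiple of 4: 52.

Cast on 52 stitches.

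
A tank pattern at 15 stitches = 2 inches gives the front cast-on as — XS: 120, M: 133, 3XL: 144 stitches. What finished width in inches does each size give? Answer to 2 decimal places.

15/2 = 7.5 sts per in.
XS: 120 / 7.5 = 16.000 → 16.00 in.
M: 133 / 7.5 = 17.733 → 17.73 in.
3XL: 144 / 7.5 = 19.200 → 19.20 in.

XS 16.00 inches; M 17.73 inches; 3XL 19.20 inches.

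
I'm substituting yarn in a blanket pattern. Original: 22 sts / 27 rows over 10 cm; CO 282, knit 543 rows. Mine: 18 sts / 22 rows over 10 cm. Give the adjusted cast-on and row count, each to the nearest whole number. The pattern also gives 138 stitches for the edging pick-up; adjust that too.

Cast on 231 stitches; work 442 rows; edging pick-up 113 stitches.

Stitches: 282 × 18/22 = 230.73 → 231.
Rows: 543 × 22/27 = 442.44 → 442.
edging pick-up: 138 × 18/22 = 112.91 → 113.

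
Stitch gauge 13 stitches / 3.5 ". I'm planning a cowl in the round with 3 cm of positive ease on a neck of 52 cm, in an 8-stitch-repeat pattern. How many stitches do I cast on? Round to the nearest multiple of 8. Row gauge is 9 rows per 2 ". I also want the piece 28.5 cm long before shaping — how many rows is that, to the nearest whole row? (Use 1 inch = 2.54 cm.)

Finished = 52 + 3 = 55 cm.
55 cm × 1/2.54 = 21.65 inches.
13/3.5 = 3.714 sts per in; 21.65 × 3.714 = 80.43 sts.
Nearest multiple of 8 → 80.
28.5 cm = 11.22 inches; × 4.5 = 50.49 → 50 rows.

Cast on 80 stitches; work 50 rows.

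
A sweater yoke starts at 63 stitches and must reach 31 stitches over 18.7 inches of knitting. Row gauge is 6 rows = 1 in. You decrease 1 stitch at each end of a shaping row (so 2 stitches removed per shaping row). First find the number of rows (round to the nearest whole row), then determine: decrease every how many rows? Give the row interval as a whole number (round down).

Rows = 18.7 × 6 = 112.2 → 112 rows.
Stitches to remove: 32 → 16 shaping rows (at 2 st each).
112 / 16 = 7.00 → every 7 rows.

Decrease every 7th row.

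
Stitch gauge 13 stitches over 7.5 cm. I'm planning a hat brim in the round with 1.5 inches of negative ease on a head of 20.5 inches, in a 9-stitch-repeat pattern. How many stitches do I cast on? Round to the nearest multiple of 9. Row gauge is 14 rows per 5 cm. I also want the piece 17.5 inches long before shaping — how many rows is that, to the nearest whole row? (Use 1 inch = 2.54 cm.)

Finished = 20.5 − 1.5 = 19 inches.
19 inches × 2.54 = 48.26 cm.
13/7.5 = 1.733 sts per cm; 48.26 × 1.733 = 83.65 sts.
Nearest multiple of 9 → 81.
17.5 inches = 44.45 cm; × 2.8 = 124.46 → 124 rows.

Cast on 81 stitches; work 124 rows.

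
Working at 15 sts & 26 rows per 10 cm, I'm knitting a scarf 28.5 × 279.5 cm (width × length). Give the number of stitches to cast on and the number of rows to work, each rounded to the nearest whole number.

Cast on 43 stitches and work 727 rows.

Stitch gauge = 15/10 = 1.5 sts/cm; 28.5 × 1.5 = 42.75 → 43 sts.
Row gauge = 26/10 = 2.6 rows/cm; 279.5 × 2.6 = 726.70 → 727 rows.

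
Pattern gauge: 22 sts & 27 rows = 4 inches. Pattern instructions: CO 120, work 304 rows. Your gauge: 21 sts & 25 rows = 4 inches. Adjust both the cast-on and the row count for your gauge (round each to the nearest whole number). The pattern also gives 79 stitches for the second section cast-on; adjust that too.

Stitches: 120 × 21/22 = 114.55 → 115.
Rows: 304 × 25/27 = 281.48 → 281.
second section cast-on: 79 × 21/22 = 75.41 → 75.

Cast on 115 stitches; work 281 rows; second section cast-on 75 stitches.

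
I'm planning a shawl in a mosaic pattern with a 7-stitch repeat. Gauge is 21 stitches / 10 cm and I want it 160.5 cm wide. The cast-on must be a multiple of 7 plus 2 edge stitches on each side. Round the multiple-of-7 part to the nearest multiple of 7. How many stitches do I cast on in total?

21 / 10 = 2.1 sts per cm.
160.5 × 2.1 = 337.05 sts.
Less 4 edge sts → 333.05 for the repeat.
Nearest multiple of 7: 336.
Add back 4 edge sts → 340.

CO 340 sts.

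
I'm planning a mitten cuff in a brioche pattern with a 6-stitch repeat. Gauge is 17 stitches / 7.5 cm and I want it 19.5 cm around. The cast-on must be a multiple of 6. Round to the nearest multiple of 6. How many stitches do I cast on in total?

42 stitches.

17 / 7.5 = 2.267 sts per cm.
19.5 × 2.267 = 44.20 sts.
Nearest multiple of 6: 42.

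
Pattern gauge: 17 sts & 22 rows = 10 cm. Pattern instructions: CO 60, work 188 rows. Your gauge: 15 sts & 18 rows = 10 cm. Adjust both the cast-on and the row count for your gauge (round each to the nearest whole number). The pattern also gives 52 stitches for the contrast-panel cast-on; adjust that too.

Cast on 53 stitches; work 154 rows; contrast-panel cast-on 46 stitches.

Stitches: 60 × 15/17 = 52.94 → 53.
Rows: 188 × 18/22 = 153.82 → 154.
contrast-panel cast-on: 52 × 15/17 = 45.88 → 46.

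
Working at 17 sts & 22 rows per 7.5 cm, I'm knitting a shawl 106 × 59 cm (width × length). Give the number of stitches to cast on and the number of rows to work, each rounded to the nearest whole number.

Cast on 240 stitches and work 173 rows.

Stitch gauge = 17/7.5 = 2.267 sts/cm; 106 × 2.267 = 240.27 → 240 sts.
Row gauge = 22/7.5 = 2.933 rows/cm; 59 × 2.933 = 173.07 → 173 rows.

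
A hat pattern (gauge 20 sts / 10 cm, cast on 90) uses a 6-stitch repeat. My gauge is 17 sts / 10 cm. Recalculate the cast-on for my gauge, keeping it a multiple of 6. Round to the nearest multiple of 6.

Cast on 78 stitches.

90 × 17 / 20 = 76.50.
Nearest multiple of 6: 78.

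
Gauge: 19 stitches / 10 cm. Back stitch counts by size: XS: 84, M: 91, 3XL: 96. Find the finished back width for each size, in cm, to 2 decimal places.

XS 44.21 cm; M 47.89 cm; 3XL 50.53 cm.

19/10 = 1.9 sts per cm.
XS: 84 / 1.9 = 44.211 → 44.21 cm.
M: 91 / 1.9 = 47.895 → 47.89 cm.
3XL: 96 / 1.9 = 50.526 → 50.53 cm.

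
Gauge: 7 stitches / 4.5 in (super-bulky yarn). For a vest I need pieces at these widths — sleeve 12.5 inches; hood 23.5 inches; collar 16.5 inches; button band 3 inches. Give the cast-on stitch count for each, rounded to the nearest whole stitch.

sleeve 19; hood 37; collar 26; button band 5.

Rate = 7/4.5 = 1.556 sts per in.
sleeve: 12.5 × 1.556 = 19.44 → 19.
hood: 23.5 × 1.556 = 36.56 → 37.
collar: 16.5 × 1.556 = 25.67 → 26.
button band: 3 × 1.556 = 4.67 → 5.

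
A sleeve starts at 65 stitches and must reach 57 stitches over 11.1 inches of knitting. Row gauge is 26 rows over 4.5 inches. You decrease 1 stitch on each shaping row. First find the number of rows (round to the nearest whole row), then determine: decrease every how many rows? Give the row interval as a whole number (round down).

Decrease every 8th row.

Rows = 11.1 × 5.778 = 64.1 → 64 rows.
Stitches to remove: 8 → 8 shaping rows (at 1 st each).
64 / 8 = 8.00 → every 8 rows.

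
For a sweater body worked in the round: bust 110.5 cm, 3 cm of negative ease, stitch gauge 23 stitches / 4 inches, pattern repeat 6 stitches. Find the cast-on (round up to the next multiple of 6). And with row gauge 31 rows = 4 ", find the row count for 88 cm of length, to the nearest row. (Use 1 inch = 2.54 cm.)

Finished = 110.5 − 3 = 107.5 cm.
107.5 cm × 1/2.54 = 42.32 inches.
23/4 = 5.75 sts per in; 42.32 × 5.75 = 243.36 sts.
Next multiple of 6 → 246.
88 cm = 34.65 inches; × 7.75 = 268.50 → 269 rows.

Cast on 246 stitches; work 269 rows.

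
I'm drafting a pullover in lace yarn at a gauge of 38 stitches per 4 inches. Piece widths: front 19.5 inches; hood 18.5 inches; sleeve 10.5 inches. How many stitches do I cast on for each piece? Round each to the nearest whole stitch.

front 185; hood 176; sleeve 100.

Rate = 38/4 = 9.5 sts per in.
front: 19.5 × 9.5 = 185.25 → 185.
hood: 18.5 × 9.5 = 175.75 → 176.
sleeve: 10.5 × 9.5 = 99.75 → 100.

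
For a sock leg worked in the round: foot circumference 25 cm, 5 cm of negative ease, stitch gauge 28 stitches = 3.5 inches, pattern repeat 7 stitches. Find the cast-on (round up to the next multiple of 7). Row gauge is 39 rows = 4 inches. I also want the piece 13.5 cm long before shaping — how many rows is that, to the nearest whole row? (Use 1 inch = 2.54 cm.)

Finished = 25 − 5 = 20 cm.
20 cm × 1/2.54 = 7.87 inches.
28/3.5 = 8 sts per in; 7.87 × 8 = 62.99 sts.
Next multiple of 7 → 63.
13.5 cm = 5.31 inches; × 9.75 = 51.82 → 52 rows.

Cast on 63 stitches; work 52 rows.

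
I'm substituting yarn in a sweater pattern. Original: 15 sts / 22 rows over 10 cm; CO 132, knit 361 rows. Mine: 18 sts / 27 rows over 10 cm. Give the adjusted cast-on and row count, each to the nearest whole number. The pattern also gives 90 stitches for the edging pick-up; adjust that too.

Cast on 158 stitches; work 443 rows; edging pick-up 108 stitches.

Stitches: 132 × 18/15 = 158.40 → 158.
Rows: 361 × 27/22 = 443.05 → 443.
edging pick-up: 90 × 18/15 = 108.00 → 108.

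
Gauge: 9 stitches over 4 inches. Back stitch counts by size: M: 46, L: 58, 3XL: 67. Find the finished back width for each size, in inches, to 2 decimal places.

M 20.44 inches; L 25.78 inches; 3XL 29.78 inches.

9/4 = 2.25 sts per in.
M: 46 / 2.25 = 20.444 → 20.44 in.
L: 58 / 2.25 = 25.778 → 25.78 in.
3XL: 67 / 2.25 = 29.778 → 29.78 in.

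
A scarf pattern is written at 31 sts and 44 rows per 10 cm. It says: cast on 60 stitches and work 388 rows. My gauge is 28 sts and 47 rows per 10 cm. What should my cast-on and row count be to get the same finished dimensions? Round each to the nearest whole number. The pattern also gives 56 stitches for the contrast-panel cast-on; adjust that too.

Cast on 54 stitches; work 414 rows; contrast-panel cast-on 51 stitches.

Stitches: 60 × 28/31 = 54.19 → 54.
Rows: 388 × 47/44 = 414.45 → 414.
contrast-panel cast-on: 56 × 28/31 = 50.58 → 51.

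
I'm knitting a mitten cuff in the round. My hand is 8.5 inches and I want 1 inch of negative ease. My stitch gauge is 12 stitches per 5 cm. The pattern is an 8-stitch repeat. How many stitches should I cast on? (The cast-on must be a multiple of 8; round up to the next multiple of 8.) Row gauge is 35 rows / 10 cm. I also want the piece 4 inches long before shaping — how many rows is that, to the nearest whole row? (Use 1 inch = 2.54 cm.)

Cast on 48 stitches; work 36 rows.

Finished = 8.5 − 1 = 7.5 inches.
7.5 inches × 2.54 = 19.05 cm.
12/5 = 2.4 sts per cm; 19.05 × 2.4 = 45.72 sts.
Next multiple of 8 → 48.
4 inches = 10.16 cm; × 3.5 = 35.56 → 36 rows.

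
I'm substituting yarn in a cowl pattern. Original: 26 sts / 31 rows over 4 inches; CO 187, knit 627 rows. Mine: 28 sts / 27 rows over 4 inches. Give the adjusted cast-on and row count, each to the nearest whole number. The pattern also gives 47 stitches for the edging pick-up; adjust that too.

Cast on 201 stitches; work 546 rows; edging pick-up 51 stitches.

Stitches: 187 × 28/26 = 201.38 → 201.
Rows: 627 × 27/31 = 546.10 → 546.
edging pick-up: 47 × 28/26 = 50.62 → 51.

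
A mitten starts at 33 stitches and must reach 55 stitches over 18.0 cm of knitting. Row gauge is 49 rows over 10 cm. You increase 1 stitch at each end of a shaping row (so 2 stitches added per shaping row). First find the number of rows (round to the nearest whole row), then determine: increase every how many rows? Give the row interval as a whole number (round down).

Increase every 8th row.

Rows = 18.0 × 4.9 = 88.2 → 88 rows.
Stitches to add: 22 → 11 shaping rows (at 2 st each).
88 / 11 = 8.00 → every 8 rows.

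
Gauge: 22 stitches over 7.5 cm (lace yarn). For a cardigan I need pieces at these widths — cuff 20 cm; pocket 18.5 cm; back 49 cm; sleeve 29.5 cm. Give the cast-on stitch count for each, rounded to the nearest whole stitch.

Rate = 22/7.5 = 2.933 sts per cm.
cuff: 20 × 2.933 = 58.67 → 59.
pocket: 18.5 × 2.933 = 54.27 → 54.
back: 49 × 2.933 = 143.73 → 144.
sleeve: 29.5 × 2.933 = 86.53 → 87.

cuff 59; pocket 54; back 144; sleeve 87.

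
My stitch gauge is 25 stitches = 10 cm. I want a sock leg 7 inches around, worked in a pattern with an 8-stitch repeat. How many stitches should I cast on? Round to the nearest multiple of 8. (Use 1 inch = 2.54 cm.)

7 in = 7 × 2.54 = 17.78 cm.
25 / 10 = 2.5 sts/cm.
17.78 × 2.5 = 44.45 sts.
→ 48.

48 stitches.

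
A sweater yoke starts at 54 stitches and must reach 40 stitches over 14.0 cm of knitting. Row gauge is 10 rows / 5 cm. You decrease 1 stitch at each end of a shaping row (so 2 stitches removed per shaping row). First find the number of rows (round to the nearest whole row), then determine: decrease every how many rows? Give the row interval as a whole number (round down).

Decrease every 4th row.

Rows = 14.0 × 2 = 28.0 → 28 rows.
Stitches to remove: 14 → 7 shaping rows (at 2 st each).
28 / 7 = 4.00 → every 4 rows.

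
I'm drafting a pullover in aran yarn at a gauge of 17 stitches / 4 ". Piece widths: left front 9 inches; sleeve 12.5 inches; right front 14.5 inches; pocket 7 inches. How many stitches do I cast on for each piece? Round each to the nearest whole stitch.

left front 38; sleeve 53; right front 62; pocket 30.

Rate = 17/4 = 4.25 sts per in.
left front: 9 × 4.25 = 38.25 → 38.
sleeve: 12.5 × 4.25 = 53.12 → 53.
right front: 14.5 × 4.25 = 61.62 → 62.
pocket: 7 × 4.25 = 29.75 → 30.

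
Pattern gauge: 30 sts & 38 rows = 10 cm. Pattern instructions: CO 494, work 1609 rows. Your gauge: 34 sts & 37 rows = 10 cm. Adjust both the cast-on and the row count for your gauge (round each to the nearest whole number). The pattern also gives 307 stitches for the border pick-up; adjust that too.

Stitches: 494 × 34/30 = 559.87 → 560.
Rows: 1609 × 37/38 = 1566.66 → 1567.
border pick-up: 307 × 34/30 = 347.93 → 348.

Cast on 560 stitches; work 1567 rows; border pick-up 348 stitches.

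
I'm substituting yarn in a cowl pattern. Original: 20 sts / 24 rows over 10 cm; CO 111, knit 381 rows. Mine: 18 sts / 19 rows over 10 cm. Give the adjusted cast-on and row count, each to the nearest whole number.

Cast on 100 stitches; work 302 rows.

Stitches: 111 × 18/20 = 99.90 → 100.
Rows: 381 × 19/24 = 301.62 → 302.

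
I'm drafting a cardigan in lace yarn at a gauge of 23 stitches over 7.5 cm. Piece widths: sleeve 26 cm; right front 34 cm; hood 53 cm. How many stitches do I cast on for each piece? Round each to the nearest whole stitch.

sleeve 80; right front 104; hood 163.

Rate = 23/7.5 = 3.067 sts per cm.
sleeve: 26 × 3.067 = 79.73 → 80.
right front: 34 × 3.067 = 104.27 → 104.
hood: 53 × 3.067 = 162.53 → 163.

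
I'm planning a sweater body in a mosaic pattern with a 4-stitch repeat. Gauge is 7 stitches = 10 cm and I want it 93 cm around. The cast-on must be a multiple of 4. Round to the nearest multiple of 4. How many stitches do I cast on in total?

7 / 10 = 0.7 sts per cm.
93 × 0.7 = 65.10 sts.
Nearest multiple of 4: 64.

64 stitches.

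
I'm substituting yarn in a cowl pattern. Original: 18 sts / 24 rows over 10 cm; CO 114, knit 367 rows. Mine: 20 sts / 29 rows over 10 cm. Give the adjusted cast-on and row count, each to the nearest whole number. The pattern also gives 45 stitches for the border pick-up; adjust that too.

Cast on 127 stitches; work 443 rows; border pick-up 50 stitches.

Stitches: 114 × 20/18 = 126.67 → 127.
Rows: 367 × 29/24 = 443.46 → 443.
border pick-up: 45 × 20/18 = 50.00 → 50.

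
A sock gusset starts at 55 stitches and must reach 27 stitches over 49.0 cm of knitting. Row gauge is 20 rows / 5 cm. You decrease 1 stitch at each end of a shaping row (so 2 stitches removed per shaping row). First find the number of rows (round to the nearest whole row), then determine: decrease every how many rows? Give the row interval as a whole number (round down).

Rows = 49.0 × 4 = 196.0 → 196 rows.
Stitches to remove: 28 → 14 shaping rows (at 2 st each).
196 / 14 = 14.00 → every 14 rows.

Decrease every 14th row.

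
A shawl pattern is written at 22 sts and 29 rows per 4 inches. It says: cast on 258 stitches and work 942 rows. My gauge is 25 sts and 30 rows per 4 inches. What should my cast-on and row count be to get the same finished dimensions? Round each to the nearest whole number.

Cast on 293 stitches; work 974 rows.

Stitches: 258 × 25/22 = 293.18 → 293.
Rows: 942 × 30/29 = 974.48 → 974.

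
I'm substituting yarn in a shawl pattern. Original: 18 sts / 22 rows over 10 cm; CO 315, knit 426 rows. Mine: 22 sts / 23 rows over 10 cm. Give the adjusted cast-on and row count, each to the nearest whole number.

Stitches: 315 × 22/18 = 385.00 → 385.
Rows: 426 × 23/22 = 445.36 → 445.

Cast on 385 stitches; work 445 rows.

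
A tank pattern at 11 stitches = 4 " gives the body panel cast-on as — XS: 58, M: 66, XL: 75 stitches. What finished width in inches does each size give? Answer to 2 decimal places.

11/4 = 2.75 sts per in.
XS: 58 / 2.75 = 21.091 → 21.09 in.
M: 66 / 2.75 = 24.000 → 24.00 in.
XL: 75 / 2.75 = 27.273 → 27.27 in.

XS 21.09 inches; M 24.00 inches; XL 27.27 inches.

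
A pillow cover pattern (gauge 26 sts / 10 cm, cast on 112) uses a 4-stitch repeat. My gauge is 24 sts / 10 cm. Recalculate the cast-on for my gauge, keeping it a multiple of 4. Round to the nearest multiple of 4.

104 stitches.

112 × 24 / 26 = 103.38.
Nearest multiple of 4: 104.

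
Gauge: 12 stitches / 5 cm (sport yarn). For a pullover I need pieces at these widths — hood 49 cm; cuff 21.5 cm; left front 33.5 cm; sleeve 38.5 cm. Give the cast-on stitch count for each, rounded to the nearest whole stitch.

Rate = 12/5 = 2.4 sts per cm.
hood: 49 × 2.4 = 117.60 → 118.
cuff: 21.5 × 2.4 = 51.60 → 52.
left front: 33.5 × 2.4 = 80.40 → 80.
sleeve: 38.5 × 2.4 = 92.40 → 92.

hood 118; cuff 52; left front 80; sleeve 92.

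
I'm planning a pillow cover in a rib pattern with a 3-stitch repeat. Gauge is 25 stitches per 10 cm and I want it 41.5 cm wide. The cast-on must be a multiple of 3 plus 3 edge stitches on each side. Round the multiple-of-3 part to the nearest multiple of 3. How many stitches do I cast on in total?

25 / 10 = 2.5 sts per cm.
41.5 × 2.5 = 103.75 sts.
Less 6 edge sts → 97.75 for the repeat.
Nearest multiple of 3: 99.
Add back 6 edge sts → 105.

Cast on 105 stitches.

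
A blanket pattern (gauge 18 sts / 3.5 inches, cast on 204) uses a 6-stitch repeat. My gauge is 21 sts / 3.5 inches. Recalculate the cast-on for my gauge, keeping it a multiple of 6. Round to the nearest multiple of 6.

240 stitches.

204 × 21 / 18 = 238.00.
Nearest multiple of 6: 240.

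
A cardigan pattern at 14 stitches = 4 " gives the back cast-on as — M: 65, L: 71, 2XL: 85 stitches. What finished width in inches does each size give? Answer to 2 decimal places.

M 18.57 inches; L 20.29 inches; 2XL 24.29 inches.

14/4 = 3.5 sts per in.
M: 65 / 3.5 = 18.571 → 18.57 in.
L: 71 / 3.5 = 20.286 → 20.29 in.
2XL: 85 / 3.5 = 24.286 → 24.29 in.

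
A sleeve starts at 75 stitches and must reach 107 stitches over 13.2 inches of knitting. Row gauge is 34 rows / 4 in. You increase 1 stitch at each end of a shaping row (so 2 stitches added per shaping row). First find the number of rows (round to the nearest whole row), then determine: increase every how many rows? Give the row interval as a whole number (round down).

Rows = 13.2 × 8.5 = 112.2 → 112 rows.
Stitches to add: 32 → 16 shaping rows (at 2 st each).
112 / 16 = 7.00 → every 7 rows.

Increase every 7th row.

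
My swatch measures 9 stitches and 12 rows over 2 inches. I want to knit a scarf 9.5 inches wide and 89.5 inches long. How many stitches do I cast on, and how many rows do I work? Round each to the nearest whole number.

Stitch gauge = 9/2 = 4.5 sts/in; 9.5 × 4.5 = 42.75 → 43 sts.
Row gauge = 12/2 = 6 rows/in; 89.5 × 6 = 537.00 → 537 rows.

Cast on 43 stitches and work 537 rows.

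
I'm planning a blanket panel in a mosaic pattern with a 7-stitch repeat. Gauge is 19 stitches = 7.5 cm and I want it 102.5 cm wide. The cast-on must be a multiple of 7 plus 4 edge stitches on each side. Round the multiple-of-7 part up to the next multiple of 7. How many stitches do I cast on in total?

19 / 7.5 = 2.533 sts per cm.
102.5 × 2.533 = 259.67 sts.
Less 8 edge sts → 251.67 for the repeat.
Next multiple of 7: 252.
Add back 8 edge sts → 260.

CO 260 sts.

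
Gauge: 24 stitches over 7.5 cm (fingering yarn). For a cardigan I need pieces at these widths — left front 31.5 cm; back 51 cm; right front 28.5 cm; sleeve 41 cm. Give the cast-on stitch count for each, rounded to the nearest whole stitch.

Rate = 24/7.5 = 3.2 sts per cm.
left front: 31.5 × 3.2 = 100.80 → 101.
back: 51 × 3.2 = 163.20 → 163.
right front: 28.5 × 3.2 = 91.20 → 91.
sleeve: 41 × 3.2 = 131.20 → 131.

left front 101; back 163; right front 91; sleeve 131.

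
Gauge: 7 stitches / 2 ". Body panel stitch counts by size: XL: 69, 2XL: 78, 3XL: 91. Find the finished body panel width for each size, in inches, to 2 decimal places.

7/2 = 3.5 sts per in.
XL: 69 / 3.5 = 19.714 → 19.71 in.
2XL: 78 / 3.5 = 22.286 → 22.29 in.
3XL: 91 / 3.5 = 26.000 → 26.00 in.

XL 19.71 inches; 2XL 22.29 inches; 3XL 26.00 inches.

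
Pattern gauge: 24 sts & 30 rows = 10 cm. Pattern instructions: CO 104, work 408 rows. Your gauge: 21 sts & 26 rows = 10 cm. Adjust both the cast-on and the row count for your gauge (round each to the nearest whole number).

Cast on 91 stitches; work 354 rows.

Stitches: 104 × 21/24 = 91.00 → 91.
Rows: 408 × 26/30 = 353.60 → 354.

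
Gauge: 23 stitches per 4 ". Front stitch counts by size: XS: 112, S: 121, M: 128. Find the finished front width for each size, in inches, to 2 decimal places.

23/4 = 5.75 sts per in.
XS: 112 / 5.75 = 19.478 → 19.48 in.
S: 121 / 5.75 = 21.043 → 21.04 in.
M: 128 / 5.75 = 22.261 → 22.26 in.

XS 19.48 inches; S 21.04 inches; M 22.26 inches.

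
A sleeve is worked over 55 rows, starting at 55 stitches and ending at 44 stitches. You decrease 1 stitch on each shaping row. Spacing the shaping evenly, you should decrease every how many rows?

Stitches to remove: |44 − 55| = 11.
Shaping rows needed: 11 / 1 = 11.
55 rows / 11 = every 5 rows.

Decrease every 5th row.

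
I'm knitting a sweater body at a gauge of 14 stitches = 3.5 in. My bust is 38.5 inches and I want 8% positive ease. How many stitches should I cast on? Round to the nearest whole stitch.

Finished = 38.5 × 1.08 = 41.58 in.
14 / 3.5 = 4 sts per inch.
41.58 × 4 = 166.32 sts.
→ 166 sts.

166 stitches.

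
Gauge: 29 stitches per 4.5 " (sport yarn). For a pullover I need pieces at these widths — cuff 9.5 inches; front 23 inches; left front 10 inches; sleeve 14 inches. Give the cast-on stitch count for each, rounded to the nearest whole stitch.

cuff 61; front 148; left front 64; sleeve 90.

Rate = 29/4.5 = 6.444 sts per in.
cuff: 9.5 × 6.444 = 61.22 → 61.
front: 23 × 6.444 = 148.22 → 148.
left front: 10 × 6.444 = 64.44 → 64.
sleeve: 14 × 6.444 = 90.22 → 90.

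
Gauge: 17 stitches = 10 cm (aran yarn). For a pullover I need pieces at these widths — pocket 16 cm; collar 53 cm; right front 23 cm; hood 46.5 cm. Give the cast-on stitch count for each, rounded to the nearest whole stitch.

Rate = 17/10 = 1.7 sts per cm.
pocket: 16 × 1.7 = 27.20 → 27.
collar: 53 × 1.7 = 90.10 → 90.
right front: 23 × 1.7 = 39.10 → 39.
hood: 46.5 × 1.7 = 79.05 → 79.

pocket 27; collar 90; right front 39; hood 79.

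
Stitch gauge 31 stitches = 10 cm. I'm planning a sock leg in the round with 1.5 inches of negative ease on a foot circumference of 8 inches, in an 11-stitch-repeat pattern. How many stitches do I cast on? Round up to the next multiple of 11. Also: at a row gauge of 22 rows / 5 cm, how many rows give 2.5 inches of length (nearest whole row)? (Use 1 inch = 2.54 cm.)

Cast on 55 stitches; work 28 rows.

Finished = 8 − 1.5 = 6.5 inches.
6.5 inches × 2.54 = 16.51 cm.
31/10 = 3.1 sts per cm; 16.51 × 3.1 = 51.18 sts.
Next multiple of 11 → 55.
2.5 inches = 6.35 cm; × 4.4 = 27.94 → 28 rows.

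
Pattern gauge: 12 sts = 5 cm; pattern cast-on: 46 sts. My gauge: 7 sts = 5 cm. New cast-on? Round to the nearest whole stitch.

27 stitches.

Scale factor = 7 / 12 = 0.583.
46 × 7 / 12 = 26.83 sts.
→ 27 sts.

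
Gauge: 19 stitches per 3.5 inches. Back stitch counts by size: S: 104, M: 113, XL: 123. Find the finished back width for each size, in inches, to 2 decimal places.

19/3.5 = 5.429 sts per in.
S: 104 / 5.429 = 19.158 → 19.16 in.
M: 113 / 5.429 = 20.816 → 20.82 in.
XL: 123 / 5.429 = 22.658 → 22.66 in.

S 19.16 inches; M 20.82 inches; XL 22.66 inches.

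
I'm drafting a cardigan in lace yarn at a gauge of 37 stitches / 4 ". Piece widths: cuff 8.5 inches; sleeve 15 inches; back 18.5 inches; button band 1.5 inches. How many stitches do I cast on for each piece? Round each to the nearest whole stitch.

cuff 79; sleeve 139; back 171; button band 14.

Rate = 37/4 = 9.25 sts per in.
cuff: 8.5 × 9.25 = 78.62 → 79.
sleeve: 15 × 9.25 = 138.75 → 139.
back: 18.5 × 9.25 = 171.12 → 171.
button band: 1.5 × 9.25 = 13.88 → 14.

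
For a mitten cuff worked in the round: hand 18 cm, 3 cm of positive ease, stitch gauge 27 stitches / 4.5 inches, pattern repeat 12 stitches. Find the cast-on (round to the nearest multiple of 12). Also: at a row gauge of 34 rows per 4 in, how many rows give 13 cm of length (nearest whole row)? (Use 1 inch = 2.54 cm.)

Cast on 48 stitches; work 44 rows.

Finished = 18 + 3 = 21 cm.
21 cm × 1/2.54 = 8.27 inches.
27/4.5 = 6 sts per in; 8.27 × 6 = 49.61 sts.
Nearest multiple of 12 → 48.
13 cm = 5.12 inches; × 8.5 = 43.50 → 44 rows.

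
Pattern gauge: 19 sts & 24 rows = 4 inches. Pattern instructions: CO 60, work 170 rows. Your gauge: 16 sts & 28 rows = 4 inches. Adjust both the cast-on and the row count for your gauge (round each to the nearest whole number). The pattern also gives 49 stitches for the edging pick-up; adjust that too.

Stitches: 60 × 16/19 = 50.53 → 51.
Rows: 170 × 28/24 = 198.33 → 198.
edging pick-up: 49 × 16/19 = 41.26 → 41.

Cast on 51 stitches; work 198 rows; edging pick-up 41 stitches.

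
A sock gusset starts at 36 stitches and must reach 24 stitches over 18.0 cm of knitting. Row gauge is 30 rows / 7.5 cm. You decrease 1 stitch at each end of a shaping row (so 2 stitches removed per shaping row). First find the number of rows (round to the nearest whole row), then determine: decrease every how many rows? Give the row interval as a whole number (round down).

Rows = 18.0 × 4 = 72.0 → 72 rows.
Stitches to remove: 12 → 6 shaping rows (at 2 st each).
72 / 6 = 12.00 → every 12 rows.

Decrease every 12th row.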